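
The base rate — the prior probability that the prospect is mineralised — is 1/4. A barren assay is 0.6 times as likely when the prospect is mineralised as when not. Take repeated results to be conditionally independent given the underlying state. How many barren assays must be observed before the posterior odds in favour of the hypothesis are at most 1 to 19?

4

Prior odds: 0.25 ÷ 0.75 = 1/3.
Likelihood ratio per barren assay = 0.6.
Target odds = 1/19.
Need (1/3) × 0.6ⁿ ≤ 1/19, i.e. 0.6ⁿ ≤ 3/19.
0.6³ = 0.216 is still above 3/19 but 0.6⁴ = 0.1296 is at or below it, so n = 4.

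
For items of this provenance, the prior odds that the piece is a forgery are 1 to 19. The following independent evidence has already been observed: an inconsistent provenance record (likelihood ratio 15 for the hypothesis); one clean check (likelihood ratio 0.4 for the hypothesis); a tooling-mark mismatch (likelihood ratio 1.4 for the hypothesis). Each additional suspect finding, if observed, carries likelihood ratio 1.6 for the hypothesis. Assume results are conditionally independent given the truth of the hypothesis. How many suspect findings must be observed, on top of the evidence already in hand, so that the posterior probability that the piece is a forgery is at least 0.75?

Prior odds = 1/19.
Combined Bayes factor of the evidence already in hand = 15 × 0.4 × 1.4 = 8.4.
Odds after that evidence = (1/19) × 8.4 = 42/95.
Target odds = 0.75/0.25 = 3.
Need 1.6ⁿ ≥ 3 ÷ (42/95) = 95/14.
1.6⁴ = 6.5536 falls short of 95/14 but 1.6⁵ = 10.48576 reaches it, so n = 5.

5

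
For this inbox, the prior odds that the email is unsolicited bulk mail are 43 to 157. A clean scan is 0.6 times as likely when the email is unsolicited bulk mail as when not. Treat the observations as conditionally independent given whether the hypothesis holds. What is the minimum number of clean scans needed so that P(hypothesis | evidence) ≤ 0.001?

Prior odds = 43/157.
Likelihood ratio per clean scan = 0.6.
Target odds: 0.001 ÷ 0.999 = 1/999.
Require 0.6ⁿ ≤ 1/999 ÷ (43/157) = 157/42957.
0.6¹⁰ = 59049/9765625 is still above 157/42957 but 0.6¹¹ = 177147/48828125 is at or below it, so n = 11.

11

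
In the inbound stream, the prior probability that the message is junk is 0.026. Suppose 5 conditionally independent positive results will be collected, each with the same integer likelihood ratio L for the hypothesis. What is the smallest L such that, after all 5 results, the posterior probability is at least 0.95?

Prior odds = 0.026/0.974 = 13/487.
Target odds = 0.95/0.05 = 19.
Need L⁵ ≥ 19 ÷ (13/487) = 9253/13.
3⁵ = 243 < 9253/13 ≤ 1024 = 4⁵, so L = 4.

4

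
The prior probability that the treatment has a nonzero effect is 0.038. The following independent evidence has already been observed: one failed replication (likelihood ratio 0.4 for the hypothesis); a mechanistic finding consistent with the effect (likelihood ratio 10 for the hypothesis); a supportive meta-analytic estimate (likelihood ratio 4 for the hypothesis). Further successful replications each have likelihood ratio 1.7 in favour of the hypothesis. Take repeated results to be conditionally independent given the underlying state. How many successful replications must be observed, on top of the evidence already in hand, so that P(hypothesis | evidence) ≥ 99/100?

10

Prior odds = 0.038/0.962 = 19/481.
Combined Bayes factor of the evidence already in hand = 0.4 × 10 × 4 = 16.
Odds after that evidence = (19/481) × 16 = 304/481.
Target odds = 0.99/0.01 = 99.
Need 1.7ⁿ ≥ 99 ÷ (304/481) = 47619/304.
1.7⁹ ≈118.588 falls short of 47619/304 but 1.7¹⁰ ≈201.599 reaches it, so n = 10.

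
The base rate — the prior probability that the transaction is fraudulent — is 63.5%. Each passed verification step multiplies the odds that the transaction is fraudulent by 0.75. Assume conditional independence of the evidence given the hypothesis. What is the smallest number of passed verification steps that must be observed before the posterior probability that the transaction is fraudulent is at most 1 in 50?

Prior odds = 0.635/0.365 = 127/73.
Likelihood ratio per passed verification step = 0.75.
Target posterior odds = 0.02/0.98 = 1/49.
Require 0.75ⁿ ≤ 1/49 ÷ (127/73) = 73/6223.
0.75¹⁵ ≈0.0133635 is still above 73/6223 but 0.75¹⁶ ≈0.0100226 is at or below it, so n = 16.

16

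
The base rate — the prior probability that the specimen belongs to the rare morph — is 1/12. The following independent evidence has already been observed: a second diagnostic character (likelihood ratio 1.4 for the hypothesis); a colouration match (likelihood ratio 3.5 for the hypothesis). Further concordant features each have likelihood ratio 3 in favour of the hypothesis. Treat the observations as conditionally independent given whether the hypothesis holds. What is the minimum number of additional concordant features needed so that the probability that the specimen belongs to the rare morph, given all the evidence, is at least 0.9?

3

Prior odds = (1/12)/(11/12) = 1/11.
Combined Bayes factor of the evidence already in hand = 1.4 × 3.5 = 4.9.
Odds after that evidence = (1/11) × 4.9 = 49/110.
Target odds = 0.9/0.1 = 9.
Need 3ⁿ ≥ 9 ÷ (49/110) = 990/49.
3² = 9 falls short of 990/49 but 3³ = 27 reaches it, so n = 3.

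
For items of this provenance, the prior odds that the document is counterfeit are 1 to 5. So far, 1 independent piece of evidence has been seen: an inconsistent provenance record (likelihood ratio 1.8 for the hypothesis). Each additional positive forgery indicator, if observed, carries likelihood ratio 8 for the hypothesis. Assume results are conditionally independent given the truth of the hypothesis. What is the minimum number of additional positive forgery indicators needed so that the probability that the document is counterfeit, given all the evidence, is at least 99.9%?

Prior odds = 0.2.
Bayes factor of the evidence already in hand = 1.8.
Odds after that evidence = 0.2 × 1.8 = 0.36.
Target odds = 0.999/0.001 = 999.
Need 8ⁿ ≥ 999 ÷ 0.36 = 2775.
8³ = 512 falls short of 2775 but 8⁴ = 4096 reaches it, so n = 4.

4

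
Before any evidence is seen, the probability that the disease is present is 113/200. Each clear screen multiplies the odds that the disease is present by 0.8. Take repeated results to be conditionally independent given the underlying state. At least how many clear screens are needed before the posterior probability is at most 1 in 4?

7

Prior odds: 0.565 ÷ 0.435 = 113/87.
Likelihood ratio per clear screen = 0.8.
Target posterior odds = 0.25/0.75 = 1/3.
Require 0.8ⁿ ≤ 1/3 ÷ (113/87) = 29/113.
0.8⁶ = 4096/15625 is still above 29/113 but 0.8⁷ = 16384/78125 is at or below it, so n = 7.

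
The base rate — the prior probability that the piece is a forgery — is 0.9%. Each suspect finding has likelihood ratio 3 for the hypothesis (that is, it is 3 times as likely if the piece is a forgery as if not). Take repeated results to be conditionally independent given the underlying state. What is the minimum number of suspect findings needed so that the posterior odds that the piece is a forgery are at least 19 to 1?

7

Prior odds: 0.009 ÷ 0.991 = 9/991.
Likelihood ratio per suspect finding = 3.
Target odds = 19.
Require 3ⁿ ≥ 19 ÷ (9/991) = 18829/9.
3⁶ = 729 falls short of 18829/9 but 3⁷ = 2187 reaches it, so n = 7.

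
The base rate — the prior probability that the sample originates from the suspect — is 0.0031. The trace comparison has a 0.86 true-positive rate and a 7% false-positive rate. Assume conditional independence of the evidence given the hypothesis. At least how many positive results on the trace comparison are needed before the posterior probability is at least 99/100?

5

Prior odds = 0.0031/0.9969 = 31/9969.
Likelihood ratio of a positive result = 0.86/0.07 = 86/7.
Target posterior odds = 0.99/0.01 = 99.
Need (31/9969) × (86/7)ⁿ ≥ 99, i.e. (86/7)ⁿ ≥ 986931/31.
(86/7)⁴ = 54700816/2401 falls short of 986931/31 but (86/7)⁵ ≈279899 reaches it, so n = 5.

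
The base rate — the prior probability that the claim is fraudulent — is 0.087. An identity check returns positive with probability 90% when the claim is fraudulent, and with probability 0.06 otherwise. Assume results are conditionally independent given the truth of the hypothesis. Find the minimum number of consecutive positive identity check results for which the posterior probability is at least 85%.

2

Prior odds = 0.087/0.913 = 87/913.
Likelihood ratio of a positive result = 0.9/0.06 = 15.
Target odds: 0.85 ÷ 0.15 = 17/3.
Require 15ⁿ ≥ 17/3 ÷ (87/913) = 15521/261.
15¹ = 15 falls short of 15521/261 but 15² = 225 reaches it, so n = 2.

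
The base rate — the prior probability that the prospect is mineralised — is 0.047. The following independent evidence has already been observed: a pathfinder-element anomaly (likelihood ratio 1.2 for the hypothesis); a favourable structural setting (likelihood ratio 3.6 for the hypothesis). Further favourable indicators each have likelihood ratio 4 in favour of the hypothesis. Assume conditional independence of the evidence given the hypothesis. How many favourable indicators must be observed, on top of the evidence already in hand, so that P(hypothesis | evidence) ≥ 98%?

Prior odds = 0.047/0.953 = 47/953.
Combined Bayes factor of the evidence already in hand = 1.2 × 3.6 = 4.32.
Odds after that evidence = (47/953) × 4.32 = 5076/23825.
Target odds = 0.98/0.02 = 49.
Need 4ⁿ ≥ 49 ÷ (5076/23825) = 1167425/5076.
4³ = 64 falls short of 1167425/5076 but 4⁴ = 256 reaches it, so n = 4.

4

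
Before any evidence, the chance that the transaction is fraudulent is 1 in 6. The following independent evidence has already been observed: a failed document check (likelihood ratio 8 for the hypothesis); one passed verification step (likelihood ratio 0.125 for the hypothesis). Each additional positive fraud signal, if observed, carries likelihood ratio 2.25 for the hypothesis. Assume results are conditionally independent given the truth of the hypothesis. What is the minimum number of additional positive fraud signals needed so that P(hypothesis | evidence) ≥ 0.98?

Prior odds = (1/6)/(5/6) = 0.2.
Combined Bayes factor of the evidence already in hand = 8 × 0.125 = 1.
Odds after that evidence = 0.2 × 1 = 0.2.
Target odds = 0.98/0.02 = 49.
Need 2.25ⁿ ≥ 49 ÷ 0.2 = 245.
2.25⁶ = 531441/4096 falls short of 245 but 2.25⁷ = 4782969/16384 reaches it, so n = 7.

7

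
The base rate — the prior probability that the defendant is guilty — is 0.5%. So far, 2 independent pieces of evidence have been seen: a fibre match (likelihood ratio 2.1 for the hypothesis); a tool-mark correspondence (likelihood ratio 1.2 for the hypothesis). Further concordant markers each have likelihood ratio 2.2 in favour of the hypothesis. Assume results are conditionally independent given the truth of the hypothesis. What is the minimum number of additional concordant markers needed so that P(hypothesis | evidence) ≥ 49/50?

11

Prior odds = 0.005/0.995 = 1/199.
Combined Bayes factor of the evidence already in hand = 2.1 × 1.2 = 2.52.
Odds after that evidence = (1/199) × 2.52 = 63/4975.
Target odds = 0.98/0.02 = 49.
Need 2.2ⁿ ≥ 49 ÷ (63/4975) = 34825/9.
2.2¹⁰ ≈2655.99 falls short of 34825/9 but 2.2¹¹ ≈5843.18 reaches it, so n = 11.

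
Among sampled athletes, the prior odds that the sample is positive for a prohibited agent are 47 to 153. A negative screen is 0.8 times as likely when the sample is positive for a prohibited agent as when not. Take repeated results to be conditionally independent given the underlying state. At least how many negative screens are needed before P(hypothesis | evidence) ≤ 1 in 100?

Prior odds = 47/153.
Likelihood ratio per negative screen = 0.8.
Target posterior odds = 0.01/0.99 = 1/99.
Need (47/153) × 0.8ⁿ ≤ 1/99, i.e. 0.8ⁿ ≤ 17/517.
0.8¹⁵ ≈0.0351844 is still above 17/517 but 0.8¹⁶ ≈0.0281475 is at or below it, so n = 16.

16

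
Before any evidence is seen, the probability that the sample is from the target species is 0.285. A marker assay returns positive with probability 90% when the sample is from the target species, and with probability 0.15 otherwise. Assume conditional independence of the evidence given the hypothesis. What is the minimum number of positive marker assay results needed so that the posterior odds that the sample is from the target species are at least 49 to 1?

3

Prior odds = 0.285/0.715 = 57/143.
Likelihood ratio of a positive result = 0.9/0.15 = 6.
Target odds = 49.
Require 6ⁿ ≥ 49 ÷ (57/143) = 7007/57.
6² = 36 falls short of 7007/57 but 6³ = 216 reaches it, so n = 3.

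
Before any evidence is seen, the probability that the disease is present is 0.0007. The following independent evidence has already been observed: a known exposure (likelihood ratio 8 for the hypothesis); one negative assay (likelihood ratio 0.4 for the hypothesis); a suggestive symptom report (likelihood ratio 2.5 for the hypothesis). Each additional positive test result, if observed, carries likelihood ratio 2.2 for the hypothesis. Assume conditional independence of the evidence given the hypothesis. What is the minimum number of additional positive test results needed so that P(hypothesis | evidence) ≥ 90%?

10

Prior odds = 0.0007/0.9993 = 7/9993.
Combined Bayes factor of the evidence already in hand = 8 × 0.4 × 2.5 = 8.
Odds after that evidence = (7/9993) × 8 = 56/9993.
Target odds = 0.9/0.1 = 9.
Need 2.2ⁿ ≥ 9 ÷ (56/9993) = 89937/56.
2.2⁹ ≈1207.27 falls short of 89937/56 but 2.2¹⁰ ≈2655.99 reaches it, so n = 10.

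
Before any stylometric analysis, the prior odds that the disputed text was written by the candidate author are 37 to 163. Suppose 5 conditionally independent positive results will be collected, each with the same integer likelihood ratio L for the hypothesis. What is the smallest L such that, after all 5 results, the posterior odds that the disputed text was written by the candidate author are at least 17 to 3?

Prior odds = 37/163.
Target odds = 17/3.
Need L⁵ ≥ 17/3 ÷ (37/163) = 2771/111.
1⁵ = 1 < 2771/111 ≤ 32 = 2⁵, so L = 2.

2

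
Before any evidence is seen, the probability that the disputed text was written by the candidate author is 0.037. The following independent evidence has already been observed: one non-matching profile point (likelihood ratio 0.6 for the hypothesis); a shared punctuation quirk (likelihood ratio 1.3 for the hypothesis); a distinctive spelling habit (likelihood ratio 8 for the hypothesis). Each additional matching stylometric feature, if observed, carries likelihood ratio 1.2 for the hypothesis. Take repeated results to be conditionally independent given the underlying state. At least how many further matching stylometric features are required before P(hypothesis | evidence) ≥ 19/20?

Prior odds = 0.037/0.963 = 37/963.
Combined Bayes factor of the evidence already in hand = 0.6 × 1.3 × 8 = 6.24.
Odds after that evidence = (37/963) × 6.24 = 1924/8025.
Target odds = 0.95/0.05 = 19.
Need 1.2ⁿ ≥ 19 ÷ (1924/8025) = 152475/1924.
1.2²³ ≈66.2474 falls short of 152475/1924 but 1.2²⁴ ≈79.4968 reaches it, so n = 24.

24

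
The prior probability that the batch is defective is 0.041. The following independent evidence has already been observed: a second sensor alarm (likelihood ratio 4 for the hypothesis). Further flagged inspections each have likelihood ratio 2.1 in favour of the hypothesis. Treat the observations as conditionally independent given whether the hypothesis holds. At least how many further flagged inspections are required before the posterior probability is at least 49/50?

8

Prior odds = 0.041/0.959 = 41/959.
Bayes factor of the evidence already in hand = 4.
Odds after that evidence = (41/959) × 4 = 164/959.
Target odds = 0.98/0.02 = 49.
Need 2.1ⁿ ≥ 49 ÷ (164/959) = 46991/164.
2.1⁷ ≈180.109 falls short of 46991/164 but 2.1⁸ ≈378.229 reaches it, so n = 8.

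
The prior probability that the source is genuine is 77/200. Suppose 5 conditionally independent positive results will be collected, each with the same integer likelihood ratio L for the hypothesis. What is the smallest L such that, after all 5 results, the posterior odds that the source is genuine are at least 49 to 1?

Prior odds = 0.385/0.615 = 77/123.
Target odds = 49.
Need L⁵ ≥ 49 ÷ (77/123) = 861/11.
2⁵ = 32 < 861/11 ≤ 243 = 3⁵, so L = 3.

3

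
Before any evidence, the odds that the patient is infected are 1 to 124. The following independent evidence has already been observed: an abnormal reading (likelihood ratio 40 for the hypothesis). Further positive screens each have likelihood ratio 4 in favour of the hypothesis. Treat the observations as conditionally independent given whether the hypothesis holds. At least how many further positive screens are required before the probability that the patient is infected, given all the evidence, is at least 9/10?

3

Prior odds = 1/124.
Bayes factor of the evidence already in hand = 40.
Odds after that evidence = (1/124) × 40 = 10/31.
Target odds = 0.9/0.1 = 9.
Need 4ⁿ ≥ 9 ÷ (10/31) = 27.9.
4² = 16 falls short of 27.9 but 4³ = 64 reaches it, so n = 3.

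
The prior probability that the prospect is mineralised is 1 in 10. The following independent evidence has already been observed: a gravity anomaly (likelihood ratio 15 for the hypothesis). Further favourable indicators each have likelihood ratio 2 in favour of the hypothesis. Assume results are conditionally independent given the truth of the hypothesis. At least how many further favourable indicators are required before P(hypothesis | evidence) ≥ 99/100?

Prior odds = 0.1/0.9 = 1/9.
Bayes factor of the evidence already in hand = 15.
Odds after that evidence = (1/9) × 15 = 5/3.
Target odds = 0.99/0.01 = 99.
Need 2ⁿ ≥ 99 ÷ (5/3) = 59.4.
2⁵ = 32 falls short of 59.4 but 2⁶ = 64 reaches it, so n = 6.

6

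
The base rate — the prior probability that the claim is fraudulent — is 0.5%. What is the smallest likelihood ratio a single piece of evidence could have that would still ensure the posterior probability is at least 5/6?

995

Prior odds = 0.005/0.995 = 1/199.
Target odds = (5/6)/(1/6) = 5.
Required Bayes factor = 5 ÷ (1/199) = 995.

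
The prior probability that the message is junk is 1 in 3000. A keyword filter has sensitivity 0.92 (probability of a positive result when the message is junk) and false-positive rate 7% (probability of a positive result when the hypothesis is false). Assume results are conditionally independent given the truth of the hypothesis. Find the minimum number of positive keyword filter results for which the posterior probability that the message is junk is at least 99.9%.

6

Prior odds = (1/3000)/(2999/3000) = 1/2999.
Likelihood ratio of a positive result = 0.92/0.07 = 92/7.
Target posterior odds = 0.999/0.001 = 999.
Require (92/7)ⁿ ≥ 999 ÷ (1/2999) = 2996001.
(92/7)⁵ ≈392147 falls short of 2996001 but (92/7)⁶ ≈5.15393e+06 reaches it, so n = 6.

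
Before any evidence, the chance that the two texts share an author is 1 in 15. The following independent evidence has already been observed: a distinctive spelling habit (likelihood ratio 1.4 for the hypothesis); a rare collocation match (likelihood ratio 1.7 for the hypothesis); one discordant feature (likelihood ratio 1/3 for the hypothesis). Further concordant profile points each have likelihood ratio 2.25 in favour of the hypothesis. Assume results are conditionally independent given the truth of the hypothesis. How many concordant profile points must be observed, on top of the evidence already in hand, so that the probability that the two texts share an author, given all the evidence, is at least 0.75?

5

Prior odds = (1/15)/(14/15) = 1/14.
Combined Bayes factor of the evidence already in hand = 1.4 × 1.7 × (1/3) = 119/150.
Odds after that evidence = (1/14) × 119/150 = 17/300.
Target odds = 0.75/0.25 = 3.
Need 2.25ⁿ ≥ 3 ÷ (17/300) = 900/17.
2.25⁴ = 25.62890625 falls short of 900/17 but 2.25⁵ = 59049/1024 reaches it, so n = 5.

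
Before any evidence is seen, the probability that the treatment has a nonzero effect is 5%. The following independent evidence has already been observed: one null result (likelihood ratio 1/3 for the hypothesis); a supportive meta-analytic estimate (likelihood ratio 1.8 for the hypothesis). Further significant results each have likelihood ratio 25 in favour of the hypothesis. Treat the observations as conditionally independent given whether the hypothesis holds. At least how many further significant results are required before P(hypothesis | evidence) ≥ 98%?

3

Prior odds = 0.05/0.95 = 1/19.
Combined Bayes factor of the evidence already in hand = (1/3) × 1.8 = 0.6.
Odds after that evidence = (1/19) × 0.6 = 3/95.
Target odds = 0.98/0.02 = 49.
Need 25ⁿ ≥ 49 ÷ (3/95) = 4655/3.
25² = 625 falls short of 4655/3 but 25³ = 15625 reaches it, so n = 3.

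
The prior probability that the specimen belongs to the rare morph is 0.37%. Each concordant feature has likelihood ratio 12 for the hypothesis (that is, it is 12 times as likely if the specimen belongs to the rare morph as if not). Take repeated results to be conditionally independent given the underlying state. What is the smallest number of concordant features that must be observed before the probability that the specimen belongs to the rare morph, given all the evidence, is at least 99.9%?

6

Prior odds: 0.0037 ÷ 0.9963 = 37/9963.
Likelihood ratio per concordant feature = 12.
Target posterior odds = 0.999/0.001 = 999.
Require 12ⁿ ≥ 999 ÷ (37/9963) = 269001.
12⁵ = 248832 falls short of 269001 but 12⁶ = 2985984 reaches it, so n = 6.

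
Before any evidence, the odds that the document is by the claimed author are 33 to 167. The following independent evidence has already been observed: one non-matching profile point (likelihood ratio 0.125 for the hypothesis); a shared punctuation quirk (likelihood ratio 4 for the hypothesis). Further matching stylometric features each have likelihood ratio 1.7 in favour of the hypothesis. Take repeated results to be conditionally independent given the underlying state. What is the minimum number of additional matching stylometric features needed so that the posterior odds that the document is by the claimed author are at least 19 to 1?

Prior odds = 33/167.
Combined Bayes factor of the evidence already in hand = 0.125 × 4 = 0.5.
Odds after that evidence = (33/167) × 0.5 = 33/334.
Target odds = 19.
Need 1.7ⁿ ≥ 19 ÷ (33/334) = 6346/33.
1.7⁹ ≈118.588 falls short of 6346/33 but 1.7¹⁰ ≈201.599 reaches it, so n = 10.

10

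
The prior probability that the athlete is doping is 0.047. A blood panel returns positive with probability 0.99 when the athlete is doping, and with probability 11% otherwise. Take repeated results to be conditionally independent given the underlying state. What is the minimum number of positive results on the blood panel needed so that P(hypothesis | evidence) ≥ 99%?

Prior odds: 0.047 ÷ 0.953 = 47/953.
Likelihood ratio of a positive result = 0.99/0.11 = 9.
Target posterior odds = 0.99/0.01 = 99.
Need (47/953) × 9ⁿ ≥ 99, i.e. 9ⁿ ≥ 94347/47.
9³ = 729 falls short of 94347/47 but 9⁴ = 6561 reaches it, so n = 4.

4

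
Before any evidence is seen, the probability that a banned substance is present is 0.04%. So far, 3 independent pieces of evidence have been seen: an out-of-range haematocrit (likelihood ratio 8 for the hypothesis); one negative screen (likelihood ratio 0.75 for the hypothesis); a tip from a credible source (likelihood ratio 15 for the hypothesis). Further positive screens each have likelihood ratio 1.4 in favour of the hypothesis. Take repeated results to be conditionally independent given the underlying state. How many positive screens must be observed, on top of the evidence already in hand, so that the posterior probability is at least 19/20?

19

Prior odds = 0.0004/0.9996 = 1/2499.
Combined Bayes factor of the evidence already in hand = 8 × 0.75 × 15 = 90.
Odds after that evidence = (1/2499) × 90 = 30/833.
Target odds = 0.95/0.05 = 19.
Need 1.4ⁿ ≥ 19 ÷ (30/833) = 15827/30.
1.4¹⁸ ≈426.879 falls short of 15827/30 but 1.4¹⁹ ≈597.63 reaches it, so n = 19.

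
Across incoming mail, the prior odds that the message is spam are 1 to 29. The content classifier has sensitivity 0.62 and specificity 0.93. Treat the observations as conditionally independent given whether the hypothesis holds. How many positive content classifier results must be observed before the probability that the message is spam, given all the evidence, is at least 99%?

4

Prior odds = 1/29.
False-positive rate = 1 − 0.93 = 0.07; likelihood ratio of a positive = 0.62/0.07 = 62/7.
Target odds: 0.99 ÷ 0.01 = 99.
Need (1/29) × (62/7)ⁿ ≥ 99, i.e. (62/7)ⁿ ≥ 2871.
(62/7)³ = 238328/343 falls short of 2871 but (62/7)⁴ = 14776336/2401 reaches it, so n = 4.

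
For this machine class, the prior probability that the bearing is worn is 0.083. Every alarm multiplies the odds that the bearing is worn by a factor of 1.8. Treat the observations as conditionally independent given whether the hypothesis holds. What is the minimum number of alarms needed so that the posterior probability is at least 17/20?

8

Prior odds = 0.083/0.917 = 83/917.
Likelihood ratio per alarm = 1.8.
Target posterior odds = 0.85/0.15 = 17/3.
Require 1.8ⁿ ≥ 17/3 ÷ (83/917) = 15589/249.
1.8⁷ = 4782969/78125 falls short of 15589/249 but 1.8⁸ = 43046721/390625 reaches it, so n = 8.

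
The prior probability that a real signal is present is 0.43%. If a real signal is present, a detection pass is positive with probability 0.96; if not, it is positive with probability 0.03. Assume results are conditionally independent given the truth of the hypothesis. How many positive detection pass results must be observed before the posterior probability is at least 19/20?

Prior odds = 0.0043/0.9957 = 43/9957.
Likelihood ratio of a positive = 0.96/0.03 = 32.
Target odds: 0.95 ÷ 0.05 = 19.
Require 32ⁿ ≥ 19 ÷ (43/9957) = 189183/43.
32² = 1024 falls short of 189183/43 but 32³ = 32768 reaches it, so n = 3.

3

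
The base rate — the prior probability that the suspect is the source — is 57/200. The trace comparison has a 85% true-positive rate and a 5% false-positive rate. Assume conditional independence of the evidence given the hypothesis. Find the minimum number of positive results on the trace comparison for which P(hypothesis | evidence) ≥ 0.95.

2

Prior odds: 0.285 ÷ 0.715 = 57/143.
Likelihood ratio of a positive result = 0.85/0.05 = 17.
Target posterior odds = 0.95/0.05 = 19.
Require 17ⁿ ≥ 19 ÷ (57/143) = 143/3.
17¹ = 17 falls short of 143/3 but 17² = 289 reaches it, so n = 2.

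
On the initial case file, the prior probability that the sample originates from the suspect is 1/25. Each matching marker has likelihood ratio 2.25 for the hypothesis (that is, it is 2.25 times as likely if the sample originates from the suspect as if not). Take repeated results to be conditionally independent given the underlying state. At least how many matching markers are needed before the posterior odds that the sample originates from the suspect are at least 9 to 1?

Prior odds: 0.04 ÷ 0.96 = 1/24.
Likelihood ratio per matching marker = 2.25.
Target odds = 9.
Require 2.25ⁿ ≥ 9 ÷ (1/24) = 216.
2.25⁶ = 531441/4096 falls short of 216 but 2.25⁷ = 4782969/16384 reaches it, so n = 7.

7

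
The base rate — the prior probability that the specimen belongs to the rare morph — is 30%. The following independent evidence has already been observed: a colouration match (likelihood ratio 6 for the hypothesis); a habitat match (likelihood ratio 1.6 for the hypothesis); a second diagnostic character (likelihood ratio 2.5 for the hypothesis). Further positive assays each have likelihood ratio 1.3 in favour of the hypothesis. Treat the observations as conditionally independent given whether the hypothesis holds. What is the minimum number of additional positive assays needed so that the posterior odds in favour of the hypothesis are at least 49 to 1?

Prior odds = 0.3/0.7 = 3/7.
Combined Bayes factor of the evidence already in hand = 6 × 1.6 × 2.5 = 24.
Odds after that evidence = (3/7) × 24 = 72/7.
Target odds = 49.
Need 1.3ⁿ ≥ 49 ÷ (72/7) = 343/72.
1.3⁵ = 371293/100000 falls short of 343/72 but 1.3⁶ = 4826809/1000000 reaches it, so n = 6.

6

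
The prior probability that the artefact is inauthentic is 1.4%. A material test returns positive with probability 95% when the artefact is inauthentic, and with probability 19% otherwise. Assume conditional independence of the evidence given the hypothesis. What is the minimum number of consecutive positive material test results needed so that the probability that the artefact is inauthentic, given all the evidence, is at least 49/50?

6

Prior odds: 0.014 ÷ 0.986 = 7/493.
Likelihood ratio of a positive result = 0.95/0.19 = 5.
Target posterior odds = 0.98/0.02 = 49.
Require 5ⁿ ≥ 49 ÷ (7/493) = 3451.
5⁵ = 3125 falls short of 3451 but 5⁶ = 15625 reaches it, so n = 6.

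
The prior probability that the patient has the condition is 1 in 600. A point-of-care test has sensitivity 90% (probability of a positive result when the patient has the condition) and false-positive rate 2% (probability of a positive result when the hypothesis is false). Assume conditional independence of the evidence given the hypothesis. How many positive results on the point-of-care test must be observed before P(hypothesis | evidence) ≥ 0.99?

3

Prior odds: (1/600) ÷ (599/600) = 1/599.
Likelihood ratio of a positive result = 0.9/0.02 = 45.
Target odds: 0.99 ÷ 0.01 = 99.
Need (1/599) × 45ⁿ ≥ 99, i.e. 45ⁿ ≥ 59301.
45² = 2025 falls short of 59301 but 45³ = 91125 reaches it, so n = 3.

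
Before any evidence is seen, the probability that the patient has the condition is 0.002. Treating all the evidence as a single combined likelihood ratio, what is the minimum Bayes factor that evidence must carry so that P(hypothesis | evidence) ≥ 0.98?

Prior odds = 0.002/0.998 = 1/499.
Target odds = 0.98/0.02 = 49.
Required Bayes factor = 49 ÷ (1/499) = 24451.

24451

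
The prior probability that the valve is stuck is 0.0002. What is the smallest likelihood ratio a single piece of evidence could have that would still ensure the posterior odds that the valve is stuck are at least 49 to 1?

244951

Prior odds = 0.0002/0.9998 = 1/4999.
Target odds = 49.
Required Bayes factor = 49 ÷ (1/4999) = 244951.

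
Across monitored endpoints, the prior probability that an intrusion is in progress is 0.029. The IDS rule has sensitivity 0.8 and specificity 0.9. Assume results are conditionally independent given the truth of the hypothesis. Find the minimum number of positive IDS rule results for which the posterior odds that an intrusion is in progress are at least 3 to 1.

3

Prior odds: 0.029 ÷ 0.971 = 29/971.
False-positive rate = 1 − 0.9 = 0.1; likelihood ratio of a positive = 0.8/0.1 = 8.
Target odds = 3.
Need (29/971) × 8ⁿ ≥ 3, i.e. 8ⁿ ≥ 2913/29.
8² = 64 falls short of 2913/29 but 8³ = 512 reaches it, so n = 3.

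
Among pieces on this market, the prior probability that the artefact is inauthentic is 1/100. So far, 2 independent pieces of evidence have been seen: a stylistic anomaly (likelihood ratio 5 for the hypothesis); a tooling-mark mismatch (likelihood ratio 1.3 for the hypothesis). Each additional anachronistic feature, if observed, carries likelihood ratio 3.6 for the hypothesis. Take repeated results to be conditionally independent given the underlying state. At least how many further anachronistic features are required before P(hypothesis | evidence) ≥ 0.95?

5

Prior odds = 0.01/0.99 = 1/99.
Combined Bayes factor of the evidence already in hand = 5 × 1.3 = 6.5.
Odds after that evidence = (1/99) × 6.5 = 13/198.
Target odds = 0.95/0.05 = 19.
Need 3.6ⁿ ≥ 19 ÷ (13/198) = 3762/13.
3.6⁴ = 167.9616 falls short of 3762/13 but 3.6⁵ = 604.66176 reaches it, so n = 5.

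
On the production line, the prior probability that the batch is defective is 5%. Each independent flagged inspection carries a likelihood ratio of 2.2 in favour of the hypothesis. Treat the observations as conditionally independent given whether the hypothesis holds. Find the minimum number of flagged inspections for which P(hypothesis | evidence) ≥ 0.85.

Prior odds: 0.05 ÷ 0.95 = 1/19.
Likelihood ratio per flagged inspection = 2.2.
Target posterior odds = 0.85/0.15 = 17/3.
Need (1/19) × 2.2ⁿ ≥ 17/3, i.e. 2.2ⁿ ≥ 323/3.
2.2⁵ = 51.53632 falls short of 323/3 but 2.2⁶ = 1771561/15625 reaches it, so n = 6.

6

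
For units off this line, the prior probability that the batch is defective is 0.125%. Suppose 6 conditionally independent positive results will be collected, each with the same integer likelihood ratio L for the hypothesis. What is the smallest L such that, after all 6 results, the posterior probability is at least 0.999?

10

Prior odds = 0.00125/0.99875 = 1/799.
Target odds = 0.999/0.001 = 999.
Need L⁶ ≥ 999 ÷ (1/799) = 798201.
9⁶ = 531441 < 798201 ≤ 1000000 = 10⁶, so L = 10.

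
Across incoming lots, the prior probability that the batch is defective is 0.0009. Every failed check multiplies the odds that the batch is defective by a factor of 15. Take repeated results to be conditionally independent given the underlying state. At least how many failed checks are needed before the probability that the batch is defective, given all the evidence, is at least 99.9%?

Prior odds: 0.0009 ÷ 0.9991 = 9/9991.
Likelihood ratio per failed check = 15.
Target posterior odds = 0.999/0.001 = 999.
Need (9/9991) × 15ⁿ ≥ 999, i.e. 15ⁿ ≥ 1109001.
15⁵ = 759375 falls short of 1109001 but 15⁶ = 11390625 reaches it, so n = 6.

6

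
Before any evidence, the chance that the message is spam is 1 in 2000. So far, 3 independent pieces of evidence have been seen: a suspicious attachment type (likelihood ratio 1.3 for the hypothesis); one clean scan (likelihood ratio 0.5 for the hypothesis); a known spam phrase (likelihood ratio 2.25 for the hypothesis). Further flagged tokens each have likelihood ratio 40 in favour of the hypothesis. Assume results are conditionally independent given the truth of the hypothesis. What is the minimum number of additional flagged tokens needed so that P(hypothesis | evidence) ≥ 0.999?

Prior odds = 0.0005/0.9995 = 1/1999.
Combined Bayes factor of the evidence already in hand = 1.3 × 0.5 × 2.25 = 1.4625.
Odds after that evidence = (1/1999) × 1.4625 = 117/159920.
Target odds = 0.999/0.001 = 999.
Need 40ⁿ ≥ 999 ÷ (117/159920) = 17751120/13.
40³ = 64000 falls short of 17751120/13 but 40⁴ = 2560000 reaches it, so n = 4.

4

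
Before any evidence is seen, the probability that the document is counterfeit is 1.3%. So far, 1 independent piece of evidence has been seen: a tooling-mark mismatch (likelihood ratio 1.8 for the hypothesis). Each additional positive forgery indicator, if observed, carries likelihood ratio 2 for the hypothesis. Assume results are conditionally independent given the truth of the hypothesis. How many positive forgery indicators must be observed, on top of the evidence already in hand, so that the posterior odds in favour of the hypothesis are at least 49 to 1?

Prior odds = 0.013/0.987 = 13/987.
Bayes factor of the evidence already in hand = 1.8.
Odds after that evidence = (13/987) × 1.8 = 39/1645.
Target odds = 49.
Need 2ⁿ ≥ 49 ÷ (39/1645) = 80605/39.
2¹¹ = 2048 falls short of 80605/39 but 2¹² = 4096 reaches it, so n = 12.

12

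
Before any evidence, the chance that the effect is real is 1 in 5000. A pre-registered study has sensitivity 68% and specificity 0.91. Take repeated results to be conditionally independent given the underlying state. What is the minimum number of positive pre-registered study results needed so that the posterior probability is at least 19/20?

6

Prior odds = 0.0002/0.9998 = 1/4999.
False-positive rate = 1 − 0.91 = 0.09; likelihood ratio of a positive = 0.68/0.09 = 68/9.
Target posterior odds = 0.95/0.05 = 19.
Need (1/4999) × (68/9)ⁿ ≥ 19, i.e. (68/9)ⁿ ≥ 94981.
(68/9)⁵ ≈24622.5 falls short of 94981 but (68/9)⁶ ≈186037 reaches it, so n = 6.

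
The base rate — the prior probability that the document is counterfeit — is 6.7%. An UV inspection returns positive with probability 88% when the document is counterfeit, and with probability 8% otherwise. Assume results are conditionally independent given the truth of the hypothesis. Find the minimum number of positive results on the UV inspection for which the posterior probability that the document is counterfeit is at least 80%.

2

Prior odds = 0.067/0.933 = 67/933.
Likelihood ratio of a positive result = 0.88/0.08 = 11.
Target posterior odds = 0.8/0.2 = 4.
Require 11ⁿ ≥ 4 ÷ (67/933) = 3732/67.
11¹ = 11 falls short of 3732/67 but 11² = 121 reaches it, so n = 2.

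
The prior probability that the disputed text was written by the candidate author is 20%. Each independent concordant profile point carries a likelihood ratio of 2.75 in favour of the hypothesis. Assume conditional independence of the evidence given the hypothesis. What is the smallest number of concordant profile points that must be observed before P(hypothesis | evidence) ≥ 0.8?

Prior odds: 0.2 ÷ 0.8 = 0.25.
Likelihood ratio per concordant profile point = 2.75.
Target posterior odds = 0.8/0.2 = 4.
Need 0.25 × 2.75ⁿ ≥ 4, i.e. 2.75ⁿ ≥ 16.
2.75² = 7.5625 falls short of 16 but 2.75³ = 20.796875 reaches it, so n = 3.

3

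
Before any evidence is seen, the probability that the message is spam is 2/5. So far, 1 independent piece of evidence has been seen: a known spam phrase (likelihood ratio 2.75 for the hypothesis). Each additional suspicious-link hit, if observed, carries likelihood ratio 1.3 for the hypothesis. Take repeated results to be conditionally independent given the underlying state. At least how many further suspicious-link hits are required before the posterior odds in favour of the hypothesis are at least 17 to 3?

5

Prior odds = 0.4/0.6 = 2/3.
Bayes factor of the evidence already in hand = 2.75.
Odds after that evidence = (2/3) × 2.75 = 11/6.
Target odds = 17/3.
Need 1.3ⁿ ≥ 17/3 ÷ (11/6) = 34/11.
1.3⁴ = 2.8561 falls short of 34/11 but 1.3⁵ = 371293/100000 reaches it, so n = 5.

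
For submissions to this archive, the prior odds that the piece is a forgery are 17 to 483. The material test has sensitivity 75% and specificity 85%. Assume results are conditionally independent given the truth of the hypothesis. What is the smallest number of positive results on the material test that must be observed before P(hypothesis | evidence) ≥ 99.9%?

Prior odds = 17/483.
False-positive rate = 1 − 0.85 = 0.15; likelihood ratio of a positive = 0.75/0.15 = 5.
Target posterior odds = 0.999/0.001 = 999.
Require 5ⁿ ≥ 999 ÷ (17/483) = 482517/17.
5⁶ = 15625 falls short of 482517/17 but 5⁷ = 78125 reaches it, so n = 7.

7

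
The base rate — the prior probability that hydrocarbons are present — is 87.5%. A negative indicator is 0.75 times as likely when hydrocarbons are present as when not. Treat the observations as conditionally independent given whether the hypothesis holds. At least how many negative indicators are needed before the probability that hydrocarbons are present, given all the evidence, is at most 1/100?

Prior odds: 0.875 ÷ 0.125 = 7.
Likelihood ratio per negative indicator = 0.75.
Target odds: 0.01 ÷ 0.99 = 1/99.
Need 7 × 0.75ⁿ ≤ 1/99, i.e. 0.75ⁿ ≤ 1/693.
0.75²² ≈0.00178381 is still above 1/693 but 0.75²³ ≈0.00133786 is at or below it, so n = 23.

23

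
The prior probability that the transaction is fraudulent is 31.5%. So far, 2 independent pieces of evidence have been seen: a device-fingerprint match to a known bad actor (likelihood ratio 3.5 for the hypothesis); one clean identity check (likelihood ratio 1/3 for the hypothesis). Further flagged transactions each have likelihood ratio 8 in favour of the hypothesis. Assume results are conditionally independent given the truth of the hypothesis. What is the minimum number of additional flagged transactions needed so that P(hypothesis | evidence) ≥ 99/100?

Prior odds = 0.315/0.685 = 63/137.
Combined Bayes factor of the evidence already in hand = 3.5 × (1/3) = 7/6.
Odds after that evidence = (63/137) × 7/6 = 147/274.
Target odds = 0.99/0.01 = 99.
Need 8ⁿ ≥ 99 ÷ (147/274) = 9042/49.
8² = 64 falls short of 9042/49 but 8³ = 512 reaches it, so n = 3.

3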